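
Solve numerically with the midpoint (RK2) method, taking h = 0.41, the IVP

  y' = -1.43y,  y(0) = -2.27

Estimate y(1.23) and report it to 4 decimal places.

Midpoint: k1 = f(t_n, y_n); k2 = f(t_n + h/2, y_n + (h/2)·k1); y_{n+1} = y_n + h·k2.
t=0.000000, y=-2.270000:
  k1 = f(0.000000, -2.270000) = 3.246100
  k2 = f(0.205000, -1.604550) = 2.294506
  y ← -2.270000 + 0.41·2.294506 = -1.329253
t=0.410000, y=-1.329253:
  k1 = f(0.410000, -1.329253) = 1.900831
  k2 = f(0.615000, -0.939582) = 1.343603
  y ← -1.329253 + 0.41·1.343603 = -0.778376
t=0.820000, y=-0.778376:
  k1 = f(0.820000, -0.778376) = 1.113077
  k2 = f(1.025000, -0.550195) = 0.786779
  y ← -0.778376 + 0.41·0.786779 = -0.455796
y(1.23) ≈ -0.4558

-0.4558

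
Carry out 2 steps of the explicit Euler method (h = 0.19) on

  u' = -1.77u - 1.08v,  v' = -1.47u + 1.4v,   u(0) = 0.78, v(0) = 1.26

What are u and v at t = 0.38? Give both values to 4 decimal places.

Euler on (u,v): u_{n+1} = u_n + h·u', v_{n+1} = v_n + h·v'.
0.000000: (0.780000, 1.260000); f=(-2.741400, 0.617400) → (0.259134, 1.377306)
0.190000: (0.259134, 1.377306); f=(-1.946158, 1.547301) → (-0.110636, 1.671293)
(u(0.38), v(0.38)) ≈ (-0.1106, 1.6713)

-0.1106, 1.6713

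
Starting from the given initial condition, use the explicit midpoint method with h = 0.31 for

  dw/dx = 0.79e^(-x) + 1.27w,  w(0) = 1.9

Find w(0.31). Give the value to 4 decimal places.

Midpoint: k1 = f(x_n, w_n); k2 = f(x_n + h/2, w_n + (h/2)·k1); w_{n+1} = w_n + h·k2.
x=0.000000, w=1.900000:
  k1 = f(0.000000, 1.900000) = 3.203000
  k2 = f(0.155000, 2.396465) = 3.720079
  w ← 1.900000 + 0.31·3.720079 = 3.053224
w(0.31) ≈ 3.0532

3.0532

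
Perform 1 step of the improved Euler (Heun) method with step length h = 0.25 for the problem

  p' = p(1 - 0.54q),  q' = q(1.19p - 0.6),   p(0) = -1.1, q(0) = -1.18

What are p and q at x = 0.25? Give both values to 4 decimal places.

-1.5834, -0.7099

Heun on (p,q): k1 = f(x_n, state_n); k2 = f(x_n + h, state_n + h·k1); state_{n+1} = state_n + (h/2)·(k1 + k2).
0.000000: (-1.100000, -1.180000)
  k1 = (-1.800920, 2.252620)
  predictor → (-1.550230, -0.616845)
  k2 = (-2.066606, 1.508046)
  → (-1.583441, -0.709917)
(p(0.25), q(0.25)) ≈ (-1.5834, -0.7099)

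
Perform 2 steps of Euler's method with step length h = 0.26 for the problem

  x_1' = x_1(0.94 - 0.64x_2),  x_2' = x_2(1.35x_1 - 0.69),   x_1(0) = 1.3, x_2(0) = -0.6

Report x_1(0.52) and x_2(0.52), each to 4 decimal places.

Euler on (x_1,x_2): x_1_{n+1} = x_1_n + h·x_1', x_2_{n+1} = x_2_n + h·x_2'.
0.000000: (1.300000, -0.600000); f=(1.721200, -0.639000) → (1.747512, -0.766140)
0.260000: (1.747512, -0.766140); f=(2.499518, -1.278796) → (2.397387, -1.098627)
(x_1(0.52), x_2(0.52)) ≈ (2.3974, -1.0986)

2.3974, -1.0986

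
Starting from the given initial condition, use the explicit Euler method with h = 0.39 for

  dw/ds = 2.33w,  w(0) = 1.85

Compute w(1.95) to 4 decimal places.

Euler: w_{n+1} = w_n + h·f(s_n, w_n).
s=0.000000, w=1.850000: f=4.310500 → w ← 1.850000 + 0.39·4.310500 = 3.531095
s=0.390000, w=3.531095: f=8.227451 → w ← 3.531095 + 0.39·8.227451 = 6.739801
s=0.780000, w=6.739801: f=15.703736 → w ← 6.739801 + 0.39·15.703736 = 12.864258
s=1.170000, w=12.864258: f=29.973722 → w ← 12.864258 + 0.39·29.973722 = 24.554010
s=1.560000, w=24.554010: f=57.210843 → w ← 24.554010 + 0.39·57.210843 = 46.866238
w(1.95) ≈ 46.8662

46.8662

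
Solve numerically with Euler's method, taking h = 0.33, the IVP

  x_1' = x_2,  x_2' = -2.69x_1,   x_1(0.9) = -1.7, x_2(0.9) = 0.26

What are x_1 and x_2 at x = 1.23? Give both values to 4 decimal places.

-1.6142, 1.7691

Euler on (x_1,x_2): x_1_{n+1} = x_1_n + h·x_1', x_2_{n+1} = x_2_n + h·x_2'.
0.900000: (-1.700000, 0.260000); f=(0.260000, 4.573000) → (-1.614200, 1.769090)
(x_1(1.23), x_2(1.23)) ≈ (-1.6142, 1.7691)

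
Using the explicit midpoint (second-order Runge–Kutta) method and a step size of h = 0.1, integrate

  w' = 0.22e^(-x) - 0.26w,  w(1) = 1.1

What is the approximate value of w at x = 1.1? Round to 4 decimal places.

1.0794

Midpoint: k1 = f(x_n, w_n); k2 = f(x_n + h/2, w_n + (h/2)·k1); w_{n+1} = w_n + h·k2.
x=1.000000, w=1.100000:
  k1 = f(1.000000, 1.100000) = -0.205067
  k2 = f(1.050000, 1.089747) = -0.206348
  w ← 1.100000 + 0.1·(-0.206348) = 1.079365
w(1.1) ≈ 1.0794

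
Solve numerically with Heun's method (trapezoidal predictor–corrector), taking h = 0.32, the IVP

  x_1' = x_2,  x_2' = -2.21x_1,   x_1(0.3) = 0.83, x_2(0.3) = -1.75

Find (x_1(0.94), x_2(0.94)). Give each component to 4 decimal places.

Heun on (x_1,x_2): k1 = f(x_n, state_n); k2 = f(x_n + h, state_n + h·k1); state_{n+1} = state_n + (h/2)·(k1 + k2).
0.300000: (0.830000, -1.750000)
  k1 = (-1.750000, -1.834300)
  predictor → (0.270000, -2.336976)
  k2 = (-2.336976, -0.596700)
  → (0.176084, -2.138960)
0.620000: (0.176084, -2.138960)
  k1 = (-2.138960, -0.389145)
  predictor → (-0.508383, -2.263486)
  k2 = (-2.263486, 1.123527)
  → (-0.528308, -2.021459)
(x_1(0.94), x_2(0.94)) ≈ (-0.5283, -2.0215)

-0.5283, -2.0215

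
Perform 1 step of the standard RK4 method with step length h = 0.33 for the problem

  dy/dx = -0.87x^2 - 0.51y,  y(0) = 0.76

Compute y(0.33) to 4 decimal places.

0.6323

RK4: k1 = f(x_n, y_n); k2 = f(x_n + h/2, y_n + (h/2)·k1); k3 = f(x_n + h/2, y_n + (h/2)·k2); k4 = f(x_n + h, y_n + h·k3); y_{n+1} = y_n + (h/6)·(k1 + 2k2 + 2k3 + k4).
x=0.000000, y=0.760000:
  k1 = f(0.000000, 0.760000) = -0.387600
  k2 = f(0.165000, 0.696046) = -0.378669
  k3 = f(0.165000, 0.697520) = -0.379421
  k4 = f(0.330000, 0.634791) = -0.418486
  y ← 0.760000 + (0.33/6)·(k1 + 2k2 + 2k3 + k4) = 0.632275
y(0.33) ≈ 0.6323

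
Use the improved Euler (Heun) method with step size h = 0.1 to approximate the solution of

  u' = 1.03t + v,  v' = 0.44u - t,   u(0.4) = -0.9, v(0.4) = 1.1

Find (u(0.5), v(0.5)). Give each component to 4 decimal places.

Heun on (u,v): k1 = f(t_n, state_n); k2 = f(t_n + h, state_n + h·k1); state_{n+1} = state_n + (h/2)·(k1 + k2).
0.400000: (-0.900000, 1.100000)
  k1 = (1.512000, -0.796000)
  predictor → (-0.748800, 1.020400)
  k2 = (1.535400, -0.829472)
  → (-0.747630, 1.018726)
(u(0.5), v(0.5)) ≈ (-0.7476, 1.0187)

-0.7476, 1.0187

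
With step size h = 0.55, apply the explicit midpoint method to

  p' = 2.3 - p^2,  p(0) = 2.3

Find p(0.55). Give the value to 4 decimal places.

Midpoint: k1 = f(x_n, p_n); k2 = f(x_n + h/2, p_n + (h/2)·k1); p_{n+1} = p_n + h·k2.
x=0.000000, p=2.300000:
  k1 = f(0.000000, 2.300000) = -2.990000
  k2 = f(0.275000, 1.477750) = 0.116255
  p ← 2.300000 + 0.55·0.116255 = 2.363940
p(0.55) ≈ 2.3639

2.3639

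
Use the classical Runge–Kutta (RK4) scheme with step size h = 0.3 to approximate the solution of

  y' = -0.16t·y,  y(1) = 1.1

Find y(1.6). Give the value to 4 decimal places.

RK4: k1 = f(t_n, y_n); k2 = f(t_n + h/2, y_n + (h/2)·k1); k3 = f(t_n + h/2, y_n + (h/2)·k2); k4 = f(t_n + h, y_n + h·k3); y_{n+1} = y_n + (h/6)·(k1 + 2k2 + 2k3 + k4).
t=1.000000, y=1.100000:
  k1 = f(1.000000, 1.100000) = -0.176000
  k2 = f(1.150000, 1.073600) = -0.197542
  k3 = f(1.150000, 1.070369) = -0.196948
  k4 = f(1.300000, 1.040916) = -0.216510
  y ← 1.100000 + (0.3/6)·(k1 + 2k2 + 2k3 + k4) = 1.040925
t=1.300000, y=1.040925:
  k1 = f(1.300000, 1.040925) = -0.216512
  k2 = f(1.450000, 1.008449) = -0.233960
  k3 = f(1.450000, 1.005831) = -0.233353
  k4 = f(1.600000, 0.970920) = -0.248555
  y ← 1.040925 + (0.3/6)·(k1 + 2k2 + 2k3 + k4) = 0.970941
y(1.6) ≈ 0.9709

0.9709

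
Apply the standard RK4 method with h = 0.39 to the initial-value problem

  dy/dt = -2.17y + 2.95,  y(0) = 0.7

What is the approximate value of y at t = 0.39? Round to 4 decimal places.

1.0745

RK4: k1 = f(t_n, y_n); k2 = f(t_n + h/2, y_n + (h/2)·k1); k3 = f(t_n + h/2, y_n + (h/2)·k2); k4 = f(t_n + h, y_n + h·k3); y_{n+1} = y_n + (h/6)·(k1 + 2k2 + 2k3 + k4).
t=0.000000, y=0.700000:
  k1 = f(0.000000, 0.700000) = 1.431000
  k2 = f(0.195000, 0.979045) = 0.825472
  k3 = f(0.195000, 0.860967) = 1.081701
  k4 = f(0.390000, 1.121864) = 0.515556
  y ← 0.700000 + (0.39/6)·(k1 + 2k2 + 2k3 + k4) = 1.074459
y(0.39) ≈ 1.0745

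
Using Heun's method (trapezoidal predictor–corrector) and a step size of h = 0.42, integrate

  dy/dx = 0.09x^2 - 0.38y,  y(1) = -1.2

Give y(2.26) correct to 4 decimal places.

Heun: k1 = f(x_n, y_n); k2 = f(x_n + h, y_n + h·k1); y_{n+1} = y_n + (h/2)·(k1 + k2).
x=1.000000, y=-1.200000:
  k1 = f(1.000000, -1.200000) = 0.546000
  k2 = f(1.420000, -0.970680) = 0.550334
  y ← -1.200000 + (0.42/2)·(0.546000 + 0.550334) = -0.969770
x=1.420000, y=-0.969770:
  k1 = f(1.420000, -0.969770) = 0.549989
  k2 = f(1.840000, -0.738775) = 0.585438
  y ← -0.969770 + (0.42/2)·(0.549989 + 0.585438) = -0.731330
x=1.840000, y=-0.731330:
  k1 = f(1.840000, -0.731330) = 0.582609
  k2 = f(2.260000, -0.486634) = 0.644605
  y ← -0.731330 + (0.42/2)·(0.582609 + 0.644605) = -0.473615
y(2.26) ≈ -0.4736

-0.4736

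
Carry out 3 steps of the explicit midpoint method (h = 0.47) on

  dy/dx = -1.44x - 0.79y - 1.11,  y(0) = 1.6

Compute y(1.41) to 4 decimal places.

-1.4310

Midpoint: k1 = f(x_n, y_n); k2 = f(x_n + h/2, y_n + (h/2)·k1); y_{n+1} = y_n + h·k2.
x=0.000000, y=1.600000:
  k1 = f(0.000000, 1.600000) = -2.374000
  k2 = f(0.235000, 1.042110) = -2.271667
  y ← 1.600000 + 0.47·(-2.271667) = 0.532317
x=0.470000, y=0.532317:
  k1 = f(0.470000, 0.532317) = -2.207330
  k2 = f(0.705000, 0.013594) = -2.135939
  y ← 0.532317 + 0.47·(-2.135939) = -0.471575
x=0.940000, y=-0.471575:
  k1 = f(0.940000, -0.471575) = -2.091056
  k2 = f(1.175000, -0.962973) = -2.041251
  y ← -0.471575 + 0.47·(-2.041251) = -1.430963
y(1.41) ≈ -1.4310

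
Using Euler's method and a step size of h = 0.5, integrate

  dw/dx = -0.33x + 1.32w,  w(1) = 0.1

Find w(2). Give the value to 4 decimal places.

Euler: w_{n+1} = w_n + h·f(x_n, w_n).
x=1.000000, w=0.100000: f=-0.198000 → w ← 0.100000 + 0.5·(-0.198000) = 0.001000
x=1.500000, w=0.001000: f=-0.493680 → w ← 0.001000 + 0.5·(-0.493680) = -0.245840
w(2) ≈ -0.2458

-0.2458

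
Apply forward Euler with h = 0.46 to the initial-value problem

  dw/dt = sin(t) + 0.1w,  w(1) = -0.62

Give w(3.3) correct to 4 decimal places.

1.1518

Euler: w_{n+1} = w_n + h·f(t_n, w_n).
t=1.000000, w=-0.620000: f=0.779471 → w ← -0.620000 + 0.46·0.779471 = -0.261443
t=1.460000, w=-0.261443: f=0.967724 → w ← -0.261443 + 0.46·0.967724 = 0.183710
t=1.920000, w=0.183710: f=0.958016 → w ← 0.183710 + 0.46·0.958016 = 0.624397
t=2.380000, w=0.624397: f=0.752515 → w ← 0.624397 + 0.46·0.752515 = 0.970554
t=2.840000, w=0.970554: f=0.394097 → w ← 0.970554 + 0.46·0.394097 = 1.151839
w(3.3) ≈ 1.1518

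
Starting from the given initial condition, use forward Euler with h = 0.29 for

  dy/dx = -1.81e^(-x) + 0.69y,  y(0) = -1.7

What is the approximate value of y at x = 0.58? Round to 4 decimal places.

-3.4711

Euler: y_{n+1} = y_n + h·f(x_n, y_n).
x=0.000000, y=-1.700000: f=-2.983000 → y ← -1.700000 + 0.29·(-2.983000) = -2.565070
x=0.290000, y=-2.565070: f=-3.124255 → y ← -2.565070 + 0.29·(-3.124255) = -3.471104
y(0.58) ≈ -3.4711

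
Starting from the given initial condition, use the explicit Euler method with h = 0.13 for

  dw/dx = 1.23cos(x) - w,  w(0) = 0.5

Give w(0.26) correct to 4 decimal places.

Euler: w_{n+1} = w_n + h·f(x_n, w_n).
x=0.000000, w=0.500000: f=0.730000 → w ← 0.500000 + 0.13·0.730000 = 0.594900
x=0.130000, w=0.594900: f=0.624721 → w ← 0.594900 + 0.13·0.624721 = 0.676114
w(0.26) ≈ 0.6761

0.6761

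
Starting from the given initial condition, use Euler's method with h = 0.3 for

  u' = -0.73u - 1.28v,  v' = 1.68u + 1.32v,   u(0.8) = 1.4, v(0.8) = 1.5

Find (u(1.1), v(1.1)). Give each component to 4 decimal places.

0.5174, 2.7996

Euler on (u,v): u_{n+1} = u_n + h·u', v_{n+1} = v_n + h·v'.
0.800000: (1.400000, 1.500000); f=(-2.942000, 4.332000) → (0.517400, 2.799600)
(u(1.1), v(1.1)) ≈ (0.5174, 2.7996)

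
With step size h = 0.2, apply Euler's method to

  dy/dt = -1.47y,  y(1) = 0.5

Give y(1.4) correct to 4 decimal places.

0.2492

Euler: y_{n+1} = y_n + h·f(t_n, y_n).
t=1.000000, y=0.500000: f=-0.735000 → y ← 0.500000 + 0.2·(-0.735000) = 0.353000
t=1.200000, y=0.353000: f=-0.518910 → y ← 0.353000 + 0.2·(-0.518910) = 0.249218
y(1.4) ≈ 0.2492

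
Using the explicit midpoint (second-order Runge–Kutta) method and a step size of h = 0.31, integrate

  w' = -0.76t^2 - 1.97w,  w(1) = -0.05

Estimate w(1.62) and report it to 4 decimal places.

-0.5383

Midpoint: k1 = f(t_n, w_n); k2 = f(t_n + h/2, w_n + (h/2)·k1); w_{n+1} = w_n + h·k2.
t=1.000000, w=-0.050000:
  k1 = f(1.000000, -0.050000) = -0.661500
  k2 = f(1.155000, -0.152533) = -0.713370
  w ← -0.050000 + 0.31·(-0.713370) = -0.271145
t=1.310000, w=-0.271145:
  k1 = f(1.310000, -0.271145) = -0.770081
  k2 = f(1.465000, -0.390507) = -0.861832
  w ← -0.271145 + 0.31·(-0.861832) = -0.538313
w(1.62) ≈ -0.5383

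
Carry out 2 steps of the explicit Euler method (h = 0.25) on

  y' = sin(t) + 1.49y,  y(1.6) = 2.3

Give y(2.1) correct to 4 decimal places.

Euler: y_{n+1} = y_n + h·f(t_n, y_n).
t=1.600000, y=2.300000: f=4.426574 → y ← 2.300000 + 0.25·4.426574 = 3.406643
t=1.850000, y=3.406643: f=6.037174 → y ← 3.406643 + 0.25·6.037174 = 4.915937
y(2.1) ≈ 4.9159

4.9159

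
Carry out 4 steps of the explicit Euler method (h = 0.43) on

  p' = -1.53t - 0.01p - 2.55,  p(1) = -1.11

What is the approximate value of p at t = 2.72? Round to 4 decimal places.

Euler: p_{n+1} = p_n + h·f(t_n, p_n).
t=1.000000, p=-1.110000: f=-4.068900 → p ← -1.110000 + 0.43·(-4.068900) = -2.859627
t=1.430000, p=-2.859627: f=-4.709304 → p ← -2.859627 + 0.43·(-4.709304) = -4.884628
t=1.860000, p=-4.884628: f=-5.346954 → p ← -4.884628 + 0.43·(-5.346954) = -7.183818
t=2.290000, p=-7.183818: f=-5.981862 → p ← -7.183818 + 0.43·(-5.981862) = -9.756018
p(2.72) ≈ -9.7560

-9.7560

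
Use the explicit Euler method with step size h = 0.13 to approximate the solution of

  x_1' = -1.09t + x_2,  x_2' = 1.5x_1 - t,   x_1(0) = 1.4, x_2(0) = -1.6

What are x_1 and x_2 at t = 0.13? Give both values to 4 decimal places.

Euler on (x_1,x_2): x_1_{n+1} = x_1_n + h·x_1', x_2_{n+1} = x_2_n + h·x_2'.
0.000000: (1.400000, -1.600000); f=(-1.600000, 2.100000) → (1.192000, -1.327000)
(x_1(0.13), x_2(0.13)) ≈ (1.1920, -1.3270)

1.1920, -1.3270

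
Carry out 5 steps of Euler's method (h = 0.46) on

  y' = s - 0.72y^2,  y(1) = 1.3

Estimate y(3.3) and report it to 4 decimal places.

2.0241

Euler: y_{n+1} = y_n + h·f(s_n, y_n).
s=1.000000, y=1.300000: f=-0.216800 → y ← 1.300000 + 0.46·(-0.216800) = 1.200272
s=1.460000, y=1.200272: f=0.422730 → y ← 1.200272 + 0.46·0.422730 = 1.394728
s=1.920000, y=1.394728: f=0.519409 → y ← 1.394728 + 0.46·0.519409 = 1.633656
s=2.380000, y=1.633656: f=0.458441 → y ← 1.633656 + 0.46·0.458441 = 1.844539
s=2.840000, y=1.844539: f=0.390327 → y ← 1.844539 + 0.46·0.390327 = 2.024089
y(3.3) ≈ 2.0241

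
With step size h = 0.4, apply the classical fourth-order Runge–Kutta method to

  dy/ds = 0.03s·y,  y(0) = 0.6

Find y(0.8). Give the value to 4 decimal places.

0.6058

RK4: k1 = f(s_n, y_n); k2 = f(s_n + h/2, y_n + (h/2)·k1); k3 = f(s_n + h/2, y_n + (h/2)·k2); k4 = f(s_n + h, y_n + h·k3); y_{n+1} = y_n + (h/6)·(k1 + 2k2 + 2k3 + k4).
s=0.000000, y=0.600000:
  k1 = f(0.000000, 0.600000) = 0.000000
  k2 = f(0.200000, 0.600000) = 0.003600
  k3 = f(0.200000, 0.600720) = 0.003604
  k4 = f(0.400000, 0.601442) = 0.007217
  y ← 0.600000 + (0.4/6)·(k1 + 2k2 + 2k3 + k4) = 0.601442
s=0.400000, y=0.601442:
  k1 = f(0.400000, 0.601442) = 0.007217
  k2 = f(0.600000, 0.602885) = 0.010852
  k3 = f(0.600000, 0.603612) = 0.010865
  k4 = f(0.800000, 0.605788) = 0.014539
  y ← 0.601442 + (0.4/6)·(k1 + 2k2 + 2k3 + k4) = 0.605788
y(0.8) ≈ 0.6058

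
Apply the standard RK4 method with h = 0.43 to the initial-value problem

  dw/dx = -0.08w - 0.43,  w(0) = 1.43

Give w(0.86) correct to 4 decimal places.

0.9776

RK4: k1 = f(x_n, w_n); k2 = f(x_n + h/2, w_n + (h/2)·k1); k3 = f(x_n + h/2, w_n + (h/2)·k2); k4 = f(x_n + h, w_n + h·k3); w_{n+1} = w_n + (h/6)·(k1 + 2k2 + 2k3 + k4).
x=0.000000, w=1.430000:
  k1 = f(0.000000, 1.430000) = -0.544400
  k2 = f(0.215000, 1.312954) = -0.535036
  k3 = f(0.215000, 1.314967) = -0.535197
  k4 = f(0.430000, 1.199865) = -0.525989
  w ← 1.430000 + (0.43/6)·(k1 + 2k2 + 2k3 + k4) = 1.199889
x=0.430000, w=1.199889:
  k1 = f(0.430000, 1.199889) = -0.525991
  k2 = f(0.645000, 1.086801) = -0.516944
  k3 = f(0.645000, 1.088746) = -0.517100
  k4 = f(0.860000, 0.977536) = -0.508203
  w ← 1.199889 + (0.43/6)·(k1 + 2k2 + 2k3 + k4) = 0.977558
w(0.86) ≈ 0.9776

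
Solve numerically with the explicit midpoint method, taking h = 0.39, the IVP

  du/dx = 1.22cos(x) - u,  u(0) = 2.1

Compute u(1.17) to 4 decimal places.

1.2684

Midpoint: k1 = f(x_n, u_n); k2 = f(x_n + h/2, u_n + (h/2)·k1); u_{n+1} = u_n + h·k2.
x=0.000000, u=2.100000:
  k1 = f(0.000000, 2.100000) = -0.880000
  k2 = f(0.195000, 1.928400) = -0.731522
  u ← 2.100000 + 0.39·(-0.731522) = 1.814706
x=0.390000, u=1.814706:
  k1 = f(0.390000, 1.814706) = -0.686317
  k2 = f(0.585000, 1.680875) = -0.663746
  u ← 1.814706 + 0.39·(-0.663746) = 1.555846
x=0.780000, u=1.555846:
  k1 = f(0.780000, 1.555846) = -0.688531
  k2 = f(0.975000, 1.421582) = -0.736957
  u ← 1.555846 + 0.39·(-0.736957) = 1.268432
u(1.17) ≈ 1.2684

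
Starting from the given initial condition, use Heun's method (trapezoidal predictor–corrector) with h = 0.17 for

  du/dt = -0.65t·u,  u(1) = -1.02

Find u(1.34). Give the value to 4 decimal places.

-0.7882

Heun: k1 = f(t_n, u_n); k2 = f(t_n + h, u_n + h·k1); u_{n+1} = u_n + (h/2)·(k1 + k2).
t=1.000000, u=-1.020000:
  k1 = f(1.000000, -1.020000) = 0.663000
  k2 = f(1.170000, -0.907290) = 0.689994
  u ← -1.020000 + (0.17/2)·(0.663000 + 0.689994) = -0.904996
t=1.170000, u=-0.904996:
  k1 = f(1.170000, -0.904996) = 0.688249
  k2 = f(1.340000, -0.787993) = 0.686342
  u ← -0.904996 + (0.17/2)·(0.688249 + 0.686342) = -0.788155
u(1.34) ≈ -0.7882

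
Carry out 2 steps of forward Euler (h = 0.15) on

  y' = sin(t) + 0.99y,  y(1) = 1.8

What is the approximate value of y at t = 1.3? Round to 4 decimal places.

Euler: y_{n+1} = y_n + h·f(t_n, y_n).
t=1.000000, y=1.800000: f=2.623471 → y ← 1.800000 + 0.15·2.623471 = 2.193521
t=1.150000, y=2.193521: f=3.084349 → y ← 2.193521 + 0.15·3.084349 = 2.656173
y(1.3) ≈ 2.6562

2.6562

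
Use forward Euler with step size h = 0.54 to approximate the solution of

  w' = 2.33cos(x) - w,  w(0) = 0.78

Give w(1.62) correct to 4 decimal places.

1.4316

Euler: w_{n+1} = w_n + h·f(x_n, w_n).
x=0.000000, w=0.780000: f=1.550000 → w ← 0.780000 + 0.54·1.550000 = 1.617000
x=0.540000, w=1.617000: f=0.381461 → w ← 1.617000 + 0.54·0.381461 = 1.822989
x=1.080000, w=1.822989: f=-0.724794 → w ← 1.822989 + 0.54·(-0.724794) = 1.431600
w(1.62) ≈ 1.4316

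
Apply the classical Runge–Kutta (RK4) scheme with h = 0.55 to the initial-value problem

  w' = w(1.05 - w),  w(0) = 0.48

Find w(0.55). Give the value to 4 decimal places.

0.6300

RK4: k1 = f(t_n, w_n); k2 = f(t_n + h/2, w_n + (h/2)·k1); k3 = f(t_n + h/2, w_n + (h/2)·k2); k4 = f(t_n + h, w_n + h·k3); w_{n+1} = w_n + (h/6)·(k1 + 2k2 + 2k3 + k4).
t=0.000000, w=0.480000:
  k1 = f(0.000000, 0.480000) = 0.273600
  k2 = f(0.275000, 0.555240) = 0.274711
  k3 = f(0.275000, 0.555545) = 0.274692
  k4 = f(0.550000, 0.631081) = 0.264372
  w ← 0.480000 + (0.55/6)·(k1 + 2k2 + 2k3 + k4) = 0.630038
w(0.55) ≈ 0.6300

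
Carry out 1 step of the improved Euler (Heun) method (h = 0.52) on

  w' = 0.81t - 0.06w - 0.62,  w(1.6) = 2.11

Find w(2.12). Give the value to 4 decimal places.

2.5007

Heun: k1 = f(t_n, w_n); k2 = f(t_n + h, w_n + h·k1); w_{n+1} = w_n + (h/2)·(k1 + k2).
t=1.600000, w=2.110000:
  k1 = f(1.600000, 2.110000) = 0.549400
  k2 = f(2.120000, 2.395688) = 0.953459
  w ← 2.110000 + (0.52/2)·(0.549400 + 0.953459) = 2.500743
w(2.12) ≈ 2.5007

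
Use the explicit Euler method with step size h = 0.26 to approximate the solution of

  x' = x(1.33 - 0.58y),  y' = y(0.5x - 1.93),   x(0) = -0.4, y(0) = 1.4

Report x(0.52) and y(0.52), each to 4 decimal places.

Euler on (x,y): x_{n+1} = x_n + h·x', y_{n+1} = y_n + h·y'.
0.000000: (-0.400000, 1.400000); f=(-0.207200, -2.982000) → (-0.453872, 0.624680)
0.260000: (-0.453872, 0.624680); f=(-0.439205, -1.347395) → (-0.568065, 0.274357)
(x(0.52), y(0.52)) ≈ (-0.5681, 0.2744)

-0.5681, 0.2744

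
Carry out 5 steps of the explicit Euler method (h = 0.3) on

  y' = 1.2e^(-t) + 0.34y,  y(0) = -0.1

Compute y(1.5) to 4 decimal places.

1.2350

Euler: y_{n+1} = y_n + h·f(t_n, y_n).
t=0.000000, y=-0.100000: f=1.166000 → y ← -0.100000 + 0.3·1.166000 = 0.249800
t=0.300000, y=0.249800: f=0.973914 → y ← 0.249800 + 0.3·0.973914 = 0.541974
t=0.600000, y=0.541974: f=0.842845 → y ← 0.541974 + 0.3·0.842845 = 0.794828
t=0.900000, y=0.794828: f=0.758125 → y ← 0.794828 + 0.3·0.758125 = 1.022265
t=1.200000, y=1.022265: f=0.709003 → y ← 1.022265 + 0.3·0.709003 = 1.234966
y(1.5) ≈ 1.2350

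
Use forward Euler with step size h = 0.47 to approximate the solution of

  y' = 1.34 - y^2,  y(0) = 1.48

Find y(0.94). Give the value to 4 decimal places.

Euler: y_{n+1} = y_n + h·f(s_n, y_n).
s=0.000000, y=1.480000: f=-0.850400 → y ← 1.480000 + 0.47·(-0.850400) = 1.080312
s=0.470000, y=1.080312: f=0.172926 → y ← 1.080312 + 0.47·0.172926 = 1.161587
y(0.94) ≈ 1.1616

1.1616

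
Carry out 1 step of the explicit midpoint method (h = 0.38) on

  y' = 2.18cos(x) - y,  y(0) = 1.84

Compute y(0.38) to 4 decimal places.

Midpoint: k1 = f(x_n, y_n); k2 = f(x_n + h/2, y_n + (h/2)·k1); y_{n+1} = y_n + h·k2.
x=0.000000, y=1.840000:
  k1 = f(0.000000, 1.840000) = 0.340000
  k2 = f(0.190000, 1.904600) = 0.236169
  y ← 1.840000 + 0.38·0.236169 = 1.929744
y(0.38) ≈ 1.9297

1.9297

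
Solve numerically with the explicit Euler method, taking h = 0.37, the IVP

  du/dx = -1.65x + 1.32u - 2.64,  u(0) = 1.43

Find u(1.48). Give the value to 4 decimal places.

-2.6479

Euler: u_{n+1} = u_n + h·f(x_n, u_n).
x=0.000000, u=1.430000: f=-0.752400 → u ← 1.430000 + 0.37·(-0.752400) = 1.151612
x=0.370000, u=1.151612: f=-1.730372 → u ← 1.151612 + 0.37·(-1.730372) = 0.511374
x=0.740000, u=0.511374: f=-3.185986 → u ← 0.511374 + 0.37·(-3.185986) = -0.667440
x=1.110000, u=-0.667440: f=-5.352521 → u ← -0.667440 + 0.37·(-5.352521) = -2.647873
u(1.48) ≈ -2.6479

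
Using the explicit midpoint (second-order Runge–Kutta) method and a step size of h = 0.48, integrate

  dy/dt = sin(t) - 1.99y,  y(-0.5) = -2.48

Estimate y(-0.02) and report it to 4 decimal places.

-1.2560

Midpoint: k1 = f(t_n, y_n); k2 = f(t_n + h/2, y_n + (h/2)·k1); y_{n+1} = y_n + h·k2.
t=-0.500000, y=-2.480000:
  k1 = f(-0.500000, -2.480000) = 4.455774
  k2 = f(-0.260000, -1.410614) = 2.550042
  y ← -2.480000 + 0.48·2.550042 = -1.255980
y(-0.02) ≈ -1.2560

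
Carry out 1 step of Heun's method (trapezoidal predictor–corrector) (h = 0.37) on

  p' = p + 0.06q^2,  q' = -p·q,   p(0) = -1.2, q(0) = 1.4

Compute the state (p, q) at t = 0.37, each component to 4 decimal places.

-1.6510, 2.3094

Heun on (p,q): k1 = f(t_n, state_n); k2 = f(t_n + h, state_n + h·k1); state_{n+1} = state_n + (h/2)·(k1 + k2).
0.000000: (-1.200000, 1.400000)
  k1 = (-1.082400, 1.680000)
  predictor → (-1.600488, 2.021600)
  k2 = (-1.355276, 3.235547)
  → (-1.650970, 2.309376)
(p(0.37), q(0.37)) ≈ (-1.6510, 2.3094)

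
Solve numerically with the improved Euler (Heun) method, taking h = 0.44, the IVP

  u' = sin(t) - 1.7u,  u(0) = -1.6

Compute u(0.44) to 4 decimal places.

-0.7571

Heun: k1 = f(t_n, u_n); k2 = f(t_n + h, u_n + h·k1); u_{n+1} = u_n + (h/2)·(k1 + k2).
t=0.000000, u=-1.600000:
  k1 = f(0.000000, -1.600000) = 2.720000
  k2 = f(0.440000, -0.403200) = 1.111379
  u ← -1.600000 + (0.44/2)·(2.720000 + 1.111379) = -0.757097
u(0.44) ≈ -0.7571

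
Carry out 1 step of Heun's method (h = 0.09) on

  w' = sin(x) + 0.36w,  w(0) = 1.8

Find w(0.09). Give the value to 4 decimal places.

1.8633

Heun: k1 = f(x_n, w_n); k2 = f(x_n + h, w_n + h·k1); w_{n+1} = w_n + (h/2)·(k1 + k2).
x=0.000000, w=1.800000:
  k1 = f(0.000000, 1.800000) = 0.648000
  k2 = f(0.090000, 1.858320) = 0.758874
  w ← 1.800000 + (0.09/2)·(0.648000 + 0.758874) = 1.863309
w(0.09) ≈ 1.8633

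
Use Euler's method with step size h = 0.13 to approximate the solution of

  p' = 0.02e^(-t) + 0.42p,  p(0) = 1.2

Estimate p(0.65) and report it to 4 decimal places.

Euler: p_{n+1} = p_n + h·f(t_n, p_n).
t=0.000000, p=1.200000: f=0.524000 → p ← 1.200000 + 0.13·0.524000 = 1.268120
t=0.130000, p=1.268120: f=0.550172 → p ← 1.268120 + 0.13·0.550172 = 1.339642
t=0.260000, p=1.339642: f=0.578071 → p ← 1.339642 + 0.13·0.578071 = 1.414792
t=0.390000, p=1.414792: f=0.607754 → p ← 1.414792 + 0.13·0.607754 = 1.493800
t=0.520000, p=1.493800: f=0.639286 → p ← 1.493800 + 0.13·0.639286 = 1.576907
p(0.65) ≈ 1.5769

1.5769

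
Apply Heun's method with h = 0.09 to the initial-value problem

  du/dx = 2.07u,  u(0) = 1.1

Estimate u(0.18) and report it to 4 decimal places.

1.5937

Heun: k1 = f(x_n, u_n); k2 = f(x_n + h, u_n + h·k1); u_{n+1} = u_n + (h/2)·(k1 + k2).
x=0.000000, u=1.100000:
  k1 = f(0.000000, 1.100000) = 2.277000
  k2 = f(0.090000, 1.304930) = 2.701205
  u ← 1.100000 + (0.09/2)·(2.277000 + 2.701205) = 1.324019
x=0.090000, u=1.324019:
  k1 = f(0.090000, 1.324019) = 2.740720
  k2 = f(0.180000, 1.570684) = 3.251316
  u ← 1.324019 + (0.09/2)·(2.740720 + 3.251316) = 1.593661
u(0.18) ≈ 1.5937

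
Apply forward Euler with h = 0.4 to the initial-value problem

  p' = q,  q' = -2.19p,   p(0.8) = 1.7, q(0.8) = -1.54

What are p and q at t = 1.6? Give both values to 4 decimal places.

Euler on (p,q): p_{n+1} = p_n + h·p', q_{n+1} = q_n + h·q'.
0.800000: (1.700000, -1.540000); f=(-1.540000, -3.723000) → (1.084000, -3.029200)
1.200000: (1.084000, -3.029200); f=(-3.029200, -2.373960) → (-0.127680, -3.978784)
(p(1.6), q(1.6)) ≈ (-0.1277, -3.9788)

-0.1277, -3.9788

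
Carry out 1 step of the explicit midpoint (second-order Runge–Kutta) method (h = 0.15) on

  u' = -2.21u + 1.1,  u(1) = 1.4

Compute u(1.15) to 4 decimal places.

Midpoint: k1 = f(t_n, u_n); k2 = f(t_n + h/2, u_n + (h/2)·k1); u_{n+1} = u_n + h·k2.
t=1.000000, u=1.400000:
  k1 = f(1.000000, 1.400000) = -1.994000
  k2 = f(1.075000, 1.250450) = -1.663494
  u ← 1.400000 + 0.15·(-1.663494) = 1.150476
u(1.15) ≈ 1.1505

1.1505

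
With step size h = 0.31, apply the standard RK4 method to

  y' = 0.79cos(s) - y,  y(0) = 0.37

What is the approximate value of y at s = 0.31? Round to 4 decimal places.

RK4: k1 = f(s_n, y_n); k2 = f(s_n + h/2, y_n + (h/2)·k1); k3 = f(s_n + h/2, y_n + (h/2)·k2); k4 = f(s_n + h, y_n + h·k3); y_{n+1} = y_n + (h/6)·(k1 + 2k2 + 2k3 + k4).
s=0.000000, y=0.370000:
  k1 = f(0.000000, 0.370000) = 0.420000
  k2 = f(0.155000, 0.435100) = 0.345429
  k3 = f(0.155000, 0.423542) = 0.356988
  k4 = f(0.310000, 0.480666) = 0.271677
  y ← 0.370000 + (0.31/6)·(k1 + 2k2 + 2k3 + k4) = 0.478320
y(0.31) ≈ 0.4783

0.4783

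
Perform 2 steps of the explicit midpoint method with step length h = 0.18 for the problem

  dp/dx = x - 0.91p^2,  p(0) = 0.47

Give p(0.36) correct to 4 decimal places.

0.4679

Midpoint: k1 = f(x_n, p_n); k2 = f(x_n + h/2, p_n + (h/2)·k1); p_{n+1} = p_n + h·k2.
x=0.000000, p=0.470000:
  k1 = f(0.000000, 0.470000) = -0.201019
  k2 = f(0.090000, 0.451908) = -0.095841
  p ← 0.470000 + 0.18·(-0.095841) = 0.452749
x=0.180000, p=0.452749:
  k1 = f(0.180000, 0.452749) = -0.006533
  k2 = f(0.270000, 0.452161) = 0.083951
  p ← 0.452749 + 0.18·0.083951 = 0.467860
p(0.36) ≈ 0.4679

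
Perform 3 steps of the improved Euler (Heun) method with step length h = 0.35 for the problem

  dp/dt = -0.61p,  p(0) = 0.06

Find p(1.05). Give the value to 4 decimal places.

Heun: k1 = f(t_n, p_n); k2 = f(t_n + h, p_n + h·k1); p_{n+1} = p_n + (h/2)·(k1 + k2).
t=0.000000, p=0.060000:
  k1 = f(0.000000, 0.060000) = -0.036600
  k2 = f(0.350000, 0.047190) = -0.028786
  p ← 0.060000 + (0.35/2)·(-0.036600 + (-0.028786)) = 0.048557
t=0.350000, p=0.048557:
  k1 = f(0.350000, 0.048557) = -0.029620
  k2 = f(0.700000, 0.038190) = -0.023296
  p ← 0.048557 + (0.35/2)·(-0.029620 + (-0.023296)) = 0.039297
t=0.700000, p=0.039297:
  k1 = f(0.700000, 0.039297) = -0.023971
  k2 = f(1.050000, 0.030907) = -0.018853
  p ← 0.039297 + (0.35/2)·(-0.023971 + (-0.018853)) = 0.031803
p(1.05) ≈ 0.0318

0.0318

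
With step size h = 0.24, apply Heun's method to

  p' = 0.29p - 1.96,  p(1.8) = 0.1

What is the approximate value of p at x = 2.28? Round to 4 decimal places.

Heun: k1 = f(x_n, p_n); k2 = f(x_n + h, p_n + h·k1); p_{n+1} = p_n + (h/2)·(k1 + k2).
x=1.800000, p=0.100000:
  k1 = f(1.800000, 0.100000) = -1.931000
  k2 = f(2.040000, -0.363440) = -2.065398
  p ← 0.100000 + (0.24/2)·(-1.931000 + (-2.065398)) = -0.379568
x=2.040000, p=-0.379568:
  k1 = f(2.040000, -0.379568) = -2.070075
  k2 = f(2.280000, -0.876386) = -2.214152
  p ← -0.379568 + (0.24/2)·(-2.070075 + (-2.214152)) = -0.893675
p(2.28) ≈ -0.8937

-0.8937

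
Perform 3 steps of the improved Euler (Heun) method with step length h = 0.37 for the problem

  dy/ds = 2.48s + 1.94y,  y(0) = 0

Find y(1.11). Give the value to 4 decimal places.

3.0016

Heun: k1 = f(s_n, y_n); k2 = f(s_n + h, y_n + h·k1); y_{n+1} = y_n + (h/2)·(k1 + k2).
s=0.000000, y=0.000000:
  k1 = f(0.000000, 0.000000) = 0.000000
  k2 = f(0.370000, 0.000000) = 0.917600
  y ← 0.000000 + (0.37/2)·(0.000000 + 0.917600) = 0.169756
s=0.370000, y=0.169756:
  k1 = f(0.370000, 0.169756) = 1.246927
  k2 = f(0.740000, 0.631119) = 3.059571
  y ← 0.169756 + (0.37/2)·(1.246927 + 3.059571) = 0.966458
s=0.740000, y=0.966458:
  k1 = f(0.740000, 0.966458) = 3.710128
  k2 = f(1.110000, 2.339206) = 7.290859
  y ← 0.966458 + (0.37/2)·(3.710128 + 7.290859) = 3.001641
y(1.11) ≈ 3.0016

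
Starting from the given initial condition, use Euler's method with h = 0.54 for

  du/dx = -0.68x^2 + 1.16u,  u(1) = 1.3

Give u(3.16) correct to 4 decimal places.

Euler: u_{n+1} = u_n + h·f(x_n, u_n).
x=1.000000, u=1.300000: f=0.828000 → u ← 1.300000 + 0.54·0.828000 = 1.747120
x=1.540000, u=1.747120: f=0.413971 → u ← 1.747120 + 0.54·0.413971 = 1.970664
x=2.080000, u=1.970664: f=-0.655981 → u ← 1.970664 + 0.54·(-0.655981) = 1.616435
x=2.620000, u=1.616435: f=-2.792728 → u ← 1.616435 + 0.54·(-2.792728) = 0.108362
u(3.16) ≈ 0.1084

0.1084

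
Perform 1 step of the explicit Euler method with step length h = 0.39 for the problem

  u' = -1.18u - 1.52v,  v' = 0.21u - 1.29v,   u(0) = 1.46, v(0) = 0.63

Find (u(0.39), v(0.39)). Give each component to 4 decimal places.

0.4146, 0.4326

Euler on (u,v): u_{n+1} = u_n + h·u', v_{n+1} = v_n + h·v'.
0.000000: (1.460000, 0.630000); f=(-2.680400, -0.506100) → (0.414644, 0.432621)
(u(0.39), v(0.39)) ≈ (0.4146, 0.4326)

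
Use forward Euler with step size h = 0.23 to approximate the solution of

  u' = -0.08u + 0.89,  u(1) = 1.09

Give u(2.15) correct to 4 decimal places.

1.9799

Euler: u_{n+1} = u_n + h·f(s_n, u_n).
s=1.000000, u=1.090000: f=0.802800 → u ← 1.090000 + 0.23·0.802800 = 1.274644
s=1.230000, u=1.274644: f=0.788028 → u ← 1.274644 + 0.23·0.788028 = 1.455891
s=1.460000, u=1.455891: f=0.773529 → u ← 1.455891 + 0.23·0.773529 = 1.633802
s=1.690000, u=1.633802: f=0.759296 → u ← 1.633802 + 0.23·0.759296 = 1.808440
s=1.920000, u=1.808440: f=0.745325 → u ← 1.808440 + 0.23·0.745325 = 1.979865
u(2.15) ≈ 1.9799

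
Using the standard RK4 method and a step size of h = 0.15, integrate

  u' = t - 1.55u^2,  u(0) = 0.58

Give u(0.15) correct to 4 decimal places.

RK4: k1 = f(t_n, u_n); k2 = f(t_n + h/2, u_n + (h/2)·k1); k3 = f(t_n + h/2, u_n + (h/2)·k2); k4 = f(t_n + h, u_n + h·k3); u_{n+1} = u_n + (h/6)·(k1 + 2k2 + 2k3 + k4).
t=0.000000, u=0.580000:
  k1 = f(0.000000, 0.580000) = -0.521420
  k2 = f(0.075000, 0.540893) = -0.378477
  k3 = f(0.075000, 0.551614) = -0.396631
  k4 = f(0.150000, 0.520505) = -0.269935
  u ← 0.580000 + (0.15/6)·(k1 + 2k2 + 2k3 + k4) = 0.521461
u(0.15) ≈ 0.5215

0.5215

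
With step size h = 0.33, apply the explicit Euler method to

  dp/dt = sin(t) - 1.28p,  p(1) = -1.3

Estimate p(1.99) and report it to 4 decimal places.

0.3559

Euler: p_{n+1} = p_n + h·f(t_n, p_n).
t=1.000000, p=-1.300000: f=2.505471 → p ← -1.300000 + 0.33·2.505471 = -0.473195
t=1.330000, p=-0.473195: f=1.576837 → p ← -0.473195 + 0.33·1.576837 = 0.047162
t=1.660000, p=0.047162: f=0.935657 → p ← 0.047162 + 0.33·0.935657 = 0.355929
p(1.99) ≈ 0.3559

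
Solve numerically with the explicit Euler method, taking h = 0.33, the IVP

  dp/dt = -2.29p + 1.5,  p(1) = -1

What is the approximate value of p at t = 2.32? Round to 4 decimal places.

0.6491

Euler: p_{n+1} = p_n + h·f(t_n, p_n).
t=1.000000, p=-1.000000: f=3.790000 → p ← -1.000000 + 0.33·3.790000 = 0.250700
t=1.330000, p=0.250700: f=0.925897 → p ← 0.250700 + 0.33·0.925897 = 0.556246
t=1.660000, p=0.556246: f=0.226197 → p ← 0.556246 + 0.33·0.226197 = 0.630891
t=1.990000, p=0.630891: f=0.055260 → p ← 0.630891 + 0.33·0.055260 = 0.649127
p(2.32) ≈ 0.6491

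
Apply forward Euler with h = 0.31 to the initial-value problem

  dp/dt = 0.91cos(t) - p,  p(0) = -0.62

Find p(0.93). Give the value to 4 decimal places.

Euler: p_{n+1} = p_n + h·f(t_n, p_n).
t=0.000000, p=-0.620000: f=1.530000 → p ← -0.620000 + 0.31·1.530000 = -0.145700
t=0.310000, p=-0.145700: f=1.012324 → p ← -0.145700 + 0.31·1.012324 = 0.168120
t=0.620000, p=0.168120: f=0.572509 → p ← 0.168120 + 0.31·0.572509 = 0.345598
p(0.93) ≈ 0.3456

0.3456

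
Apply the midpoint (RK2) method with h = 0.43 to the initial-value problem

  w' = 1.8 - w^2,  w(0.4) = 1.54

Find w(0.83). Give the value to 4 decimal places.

Midpoint: k1 = f(s_n, w_n); k2 = f(s_n + h/2, w_n + (h/2)·k1); w_{n+1} = w_n + h·k2.
s=0.400000, w=1.540000:
  k1 = f(0.400000, 1.540000) = -0.571600
  k2 = f(0.615000, 1.417106) = -0.208189
  w ← 1.540000 + 0.43·(-0.208189) = 1.450479
w(0.83) ≈ 1.4505

1.4505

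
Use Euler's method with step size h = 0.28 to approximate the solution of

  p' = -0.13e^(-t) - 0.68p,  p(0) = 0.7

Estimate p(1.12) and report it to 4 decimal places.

Euler: p_{n+1} = p_n + h·f(t_n, p_n).
t=0.000000, p=0.700000: f=-0.606000 → p ← 0.700000 + 0.28·(-0.606000) = 0.530320
t=0.280000, p=0.530320: f=-0.458869 → p ← 0.530320 + 0.28·(-0.458869) = 0.401837
t=0.560000, p=0.401837: f=-0.347506 → p ← 0.401837 + 0.28·(-0.347506) = 0.304535
t=0.840000, p=0.304535: f=-0.263206 → p ← 0.304535 + 0.28·(-0.263206) = 0.230837
p(1.12) ≈ 0.2308

0.2308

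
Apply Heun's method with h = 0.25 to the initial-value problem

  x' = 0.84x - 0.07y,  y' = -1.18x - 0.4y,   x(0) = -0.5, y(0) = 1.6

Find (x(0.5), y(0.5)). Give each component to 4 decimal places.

-0.8283, 1.6605

Heun on (x,y): k1 = f(t_n, state_n); k2 = f(t_n + h, state_n + h·k1); state_{n+1} = state_n + (h/2)·(k1 + k2).
0.000000: (-0.500000, 1.600000)
  k1 = (-0.532000, -0.050000)
  predictor → (-0.633000, 1.587500)
  k2 = (-0.642845, 0.111940)
  → (-0.646856, 1.607743)
0.250000: (-0.646856, 1.607743)
  k1 = (-0.655901, 0.120193)
  predictor → (-0.810831, 1.637791)
  k2 = (-0.795743, 0.301664)
  → (-0.828311, 1.660475)
(x(0.5), y(0.5)) ≈ (-0.8283, 1.6605)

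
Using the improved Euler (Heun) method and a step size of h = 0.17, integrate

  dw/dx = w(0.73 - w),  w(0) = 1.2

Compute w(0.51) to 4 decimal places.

Heun: k1 = f(x_n, w_n); k2 = f(x_n + h, w_n + h·k1); w_{n+1} = w_n + (h/2)·(k1 + k2).
x=0.000000, w=1.200000:
  k1 = f(0.000000, 1.200000) = -0.564000
  k2 = f(0.170000, 1.104120) = -0.413073
  w ← 1.200000 + (0.17/2)·(-0.564000 + (-0.413073)) = 1.116949
x=0.170000, w=1.116949:
  k1 = f(0.170000, 1.116949) = -0.432202
  k2 = f(0.340000, 1.043474) = -0.327103
  w ← 1.116949 + (0.17/2)·(-0.432202 + (-0.327103)) = 1.052408
x=0.340000, w=1.052408:
  k1 = f(0.340000, 1.052408) = -0.339305
  k2 = f(0.510000, 0.994726) = -0.263330
  w ← 1.052408 + (0.17/2)·(-0.339305 + (-0.263330)) = 1.001184
w(0.51) ≈ 1.0012

1.0012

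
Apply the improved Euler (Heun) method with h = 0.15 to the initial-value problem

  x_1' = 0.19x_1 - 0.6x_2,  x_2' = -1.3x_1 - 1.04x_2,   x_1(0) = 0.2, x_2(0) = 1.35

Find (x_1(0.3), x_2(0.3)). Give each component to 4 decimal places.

Heun on (x_1,x_2): k1 = f(x_n, state_n); k2 = f(x_n + h, state_n + h·k1); state_{n+1} = state_n + (h/2)·(k1 + k2).
0.000000: (0.200000, 1.350000)
  k1 = (-0.772000, -1.664000)
  predictor → (0.084200, 1.100400)
  k2 = (-0.644242, -1.253876)
  → (0.093782, 1.131159)
0.150000: (0.093782, 1.131159)
  k1 = (-0.660877, -1.298322)
  predictor → (-0.005350, 0.936411)
  k2 = (-0.562863, -0.966913)
  → (0.002001, 0.961267)
(x_1(0.3), x_2(0.3)) ≈ (0.0020, 0.9613)

0.0020, 0.9613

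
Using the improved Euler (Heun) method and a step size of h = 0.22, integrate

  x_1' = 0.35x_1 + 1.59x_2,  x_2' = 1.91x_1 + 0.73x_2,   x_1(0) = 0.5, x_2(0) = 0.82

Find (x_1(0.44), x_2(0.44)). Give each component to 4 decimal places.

Heun on (x_1,x_2): k1 = f(t_n, state_n); k2 = f(t_n + h, state_n + h·k1); state_{n+1} = state_n + (h/2)·(k1 + k2).
0.000000: (0.500000, 0.820000)
  k1 = (1.478800, 1.553600)
  predictor → (0.825336, 1.161792)
  k2 = (2.136117, 2.424500)
  → (0.897641, 1.257591)
0.220000: (0.897641, 1.257591)
  k1 = (2.313744, 2.632535)
  predictor → (1.406665, 1.836749)
  k2 = (3.412763, 4.027556)
  → (1.527557, 1.990201)
(x_1(0.44), x_2(0.44)) ≈ (1.5276, 1.9902)

1.5276, 1.9902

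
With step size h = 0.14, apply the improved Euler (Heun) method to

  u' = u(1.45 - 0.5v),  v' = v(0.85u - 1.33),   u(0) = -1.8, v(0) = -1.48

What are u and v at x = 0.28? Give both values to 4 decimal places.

-3.0748, -0.6055

Heun on (u,v): k1 = f(x_n, state_n); k2 = f(x_n + h, state_n + h·k1); state_{n+1} = state_n + (h/2)·(k1 + k2).
0.000000: (-1.800000, -1.480000)
  k1 = (-3.942000, 4.232800)
  predictor → (-2.351880, -0.887408)
  k2 = (-4.453765, 2.954268)
  → (-2.387704, -0.976905)
0.140000: (-2.387704, -0.976905)
  k1 = (-4.628450, 3.281960)
  predictor → (-3.035687, -0.517431)
  k2 = (-5.187124, 2.023327)
  → (-3.074794, -0.605535)
(u(0.28), v(0.28)) ≈ (-3.0748, -0.6055)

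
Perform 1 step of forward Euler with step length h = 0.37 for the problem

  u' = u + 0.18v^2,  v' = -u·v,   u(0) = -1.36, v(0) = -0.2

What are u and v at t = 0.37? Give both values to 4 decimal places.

-1.8605, -0.3006

Euler on (u,v): u_{n+1} = u_n + h·u', v_{n+1} = v_n + h·v'.
0.000000: (-1.360000, -0.200000); f=(-1.352800, -0.272000) → (-1.860536, -0.300640)
(u(0.37), v(0.37)) ≈ (-1.8605, -0.3006)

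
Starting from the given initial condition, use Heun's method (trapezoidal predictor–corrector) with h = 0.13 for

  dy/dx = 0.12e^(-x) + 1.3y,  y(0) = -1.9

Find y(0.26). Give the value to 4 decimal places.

Heun: k1 = f(x_n, y_n); k2 = f(x_n + h, y_n + h·k1); y_{n+1} = y_n + (h/2)·(k1 + k2).
x=0.000000, y=-1.900000:
  k1 = f(0.000000, -1.900000) = -2.350000
  k2 = f(0.130000, -2.205500) = -2.761779
  y ← -1.900000 + (0.13/2)·(-2.350000 + (-2.761779)) = -2.232266
x=0.130000, y=-2.232266:
  k1 = f(0.130000, -2.232266) = -2.796574
  k2 = f(0.260000, -2.595820) = -3.282040
  y ← -2.232266 + (0.13/2)·(-2.796574 + (-3.282040)) = -2.627376
y(0.26) ≈ -2.6274

-2.6274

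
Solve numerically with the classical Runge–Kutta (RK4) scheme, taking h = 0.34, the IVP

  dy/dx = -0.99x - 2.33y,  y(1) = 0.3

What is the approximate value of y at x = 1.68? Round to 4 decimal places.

-0.4191

RK4: k1 = f(x_n, y_n); k2 = f(x_n + h/2, y_n + (h/2)·k1); k3 = f(x_n + h/2, y_n + (h/2)·k2); k4 = f(x_n + h, y_n + h·k3); y_{n+1} = y_n + (h/6)·(k1 + 2k2 + 2k3 + k4).
x=1.000000, y=0.300000:
  k1 = f(1.000000, 0.300000) = -1.689000
  k2 = f(1.170000, 0.012870) = -1.188287
  k3 = f(1.170000, 0.097991) = -1.386619
  k4 = f(1.340000, -0.171451) = -0.927120
  y ← 0.300000 + (0.34/6)·(k1 + 2k2 + 2k3 + k4) = -0.140070
x=1.340000, y=-0.140070:
  k1 = f(1.340000, -0.140070) = -1.000238
  k2 = f(1.510000, -0.310110) = -0.772344
  k3 = f(1.510000, -0.271368) = -0.862613
  k4 = f(1.680000, -0.433358) = -0.653476
  y ← -0.140070 + (0.34/6)·(k1 + 2k2 + 2k3 + k4) = -0.419075
y(1.68) ≈ -0.4191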